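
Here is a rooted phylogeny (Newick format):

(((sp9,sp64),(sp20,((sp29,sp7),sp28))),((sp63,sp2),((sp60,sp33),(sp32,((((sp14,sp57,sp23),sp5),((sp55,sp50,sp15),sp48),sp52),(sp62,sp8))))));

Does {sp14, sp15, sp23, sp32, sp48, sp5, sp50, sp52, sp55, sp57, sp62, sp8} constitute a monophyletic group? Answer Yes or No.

Yes

The most recent common ancestor of these taxa subtends (sp32,((((sp14,sp57,sp23),sp5),((sp55,sp50,sp15),sp48),sp52),(sp62,sp8))).
That clade has exactly 12 tips — every listed taxon and nothing else — so the group is monophyletic.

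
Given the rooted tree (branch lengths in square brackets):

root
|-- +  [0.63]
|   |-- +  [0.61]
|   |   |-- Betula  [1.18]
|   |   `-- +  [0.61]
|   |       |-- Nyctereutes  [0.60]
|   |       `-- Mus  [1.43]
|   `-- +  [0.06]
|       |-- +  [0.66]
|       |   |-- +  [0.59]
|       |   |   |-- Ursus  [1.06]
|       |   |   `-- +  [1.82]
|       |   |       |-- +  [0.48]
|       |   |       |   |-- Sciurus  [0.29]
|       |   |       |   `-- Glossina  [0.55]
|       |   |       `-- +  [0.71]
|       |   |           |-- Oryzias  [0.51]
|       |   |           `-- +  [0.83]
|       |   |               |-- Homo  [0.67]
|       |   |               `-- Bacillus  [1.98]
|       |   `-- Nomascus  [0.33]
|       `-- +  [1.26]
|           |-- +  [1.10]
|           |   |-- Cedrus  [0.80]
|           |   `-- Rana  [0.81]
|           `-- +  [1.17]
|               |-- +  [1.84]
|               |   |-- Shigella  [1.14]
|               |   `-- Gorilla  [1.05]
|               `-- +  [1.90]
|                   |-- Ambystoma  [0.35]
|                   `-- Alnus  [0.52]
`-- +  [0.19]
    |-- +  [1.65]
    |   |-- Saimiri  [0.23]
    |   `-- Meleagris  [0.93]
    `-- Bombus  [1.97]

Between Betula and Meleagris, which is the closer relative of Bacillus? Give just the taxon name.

The MRCA of Bacillus and Betula subtends ((Betula,(Nyctereutes,Mus)),(((Ursus,((Sciurus,Glossina),(Oryzias,(Homo,Bacillus)))),Nomascus),((Cedrus,Rana),((Shigella,Gorilla),(Ambystoma,Alnus))))) (16 taxa).
The MRCA of Bacillus and Meleagris is the root, subtending the entire tree (19 taxa).
The first is nested inside the second, so Bacillus shares a more recent common ancestor with Betula.

Betula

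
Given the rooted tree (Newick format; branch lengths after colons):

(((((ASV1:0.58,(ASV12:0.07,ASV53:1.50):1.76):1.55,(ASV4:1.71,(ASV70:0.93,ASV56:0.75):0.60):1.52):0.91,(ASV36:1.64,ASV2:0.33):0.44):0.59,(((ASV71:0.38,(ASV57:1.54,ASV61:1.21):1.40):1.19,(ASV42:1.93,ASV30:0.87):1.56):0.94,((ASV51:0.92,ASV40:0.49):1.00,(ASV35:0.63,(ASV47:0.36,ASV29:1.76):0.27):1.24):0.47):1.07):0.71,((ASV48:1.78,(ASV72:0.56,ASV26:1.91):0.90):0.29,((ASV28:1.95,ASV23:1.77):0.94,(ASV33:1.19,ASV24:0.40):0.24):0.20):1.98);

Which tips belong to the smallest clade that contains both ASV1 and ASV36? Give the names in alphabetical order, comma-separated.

ASV1, ASV12, ASV2, ASV36, ASV4, ASV53, ASV56, ASV70

Tracing ASV1: it sits inside (ASV1,(ASV12,ASV53)).
Tracing ASV36: it sits inside (ASV36,ASV2).
The smallest clade enclosing both is (((ASV1,(ASV12,ASV53)),(ASV4,(ASV70,ASV56))),(ASV36,ASV2)); the answer is its 8 terminal taxa in alphabetical order.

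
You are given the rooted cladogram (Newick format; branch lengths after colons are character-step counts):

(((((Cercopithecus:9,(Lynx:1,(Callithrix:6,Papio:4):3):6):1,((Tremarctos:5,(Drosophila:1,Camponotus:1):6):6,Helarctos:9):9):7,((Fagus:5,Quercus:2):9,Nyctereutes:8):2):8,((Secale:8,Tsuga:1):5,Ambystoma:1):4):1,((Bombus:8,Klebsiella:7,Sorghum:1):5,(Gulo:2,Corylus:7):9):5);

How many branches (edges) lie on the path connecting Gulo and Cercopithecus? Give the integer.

The MRCA of Gulo and Cercopithecus is the root of the tree.
From Gulo up to that node: 3 branches. From Cercopithecus up to the same node: 5 branches. Total: 3 + 5 = 8.

8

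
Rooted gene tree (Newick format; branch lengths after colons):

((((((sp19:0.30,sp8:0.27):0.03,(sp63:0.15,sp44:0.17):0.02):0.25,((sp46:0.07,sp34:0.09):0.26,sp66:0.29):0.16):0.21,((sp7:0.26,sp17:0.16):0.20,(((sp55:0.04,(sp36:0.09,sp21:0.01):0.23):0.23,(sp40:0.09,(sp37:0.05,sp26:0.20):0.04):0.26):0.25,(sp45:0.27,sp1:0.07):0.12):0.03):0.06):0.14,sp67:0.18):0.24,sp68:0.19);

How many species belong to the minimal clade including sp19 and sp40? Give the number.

17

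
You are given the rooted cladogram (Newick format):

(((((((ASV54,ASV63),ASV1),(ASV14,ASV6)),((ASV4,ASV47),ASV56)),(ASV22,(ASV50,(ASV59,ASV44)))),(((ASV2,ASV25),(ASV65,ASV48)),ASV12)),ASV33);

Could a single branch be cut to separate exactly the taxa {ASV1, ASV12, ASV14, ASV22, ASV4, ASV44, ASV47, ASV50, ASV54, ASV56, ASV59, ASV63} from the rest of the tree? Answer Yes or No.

The MRCA of the listed taxa subtends ((((((ASV54,ASV63),ASV1),(ASV14,ASV6)),((ASV4,ASV47),ASV56)),(ASV22,(ASV50,(ASV59,ASV44)))),(((ASV2,ASV25),(ASV65,ASV48)),ASV12)).
That clade also contains ASV2, ASV25, ASV48, ASV6, ASV65, which are not in the proposed group, so the group is not monophyletic.

No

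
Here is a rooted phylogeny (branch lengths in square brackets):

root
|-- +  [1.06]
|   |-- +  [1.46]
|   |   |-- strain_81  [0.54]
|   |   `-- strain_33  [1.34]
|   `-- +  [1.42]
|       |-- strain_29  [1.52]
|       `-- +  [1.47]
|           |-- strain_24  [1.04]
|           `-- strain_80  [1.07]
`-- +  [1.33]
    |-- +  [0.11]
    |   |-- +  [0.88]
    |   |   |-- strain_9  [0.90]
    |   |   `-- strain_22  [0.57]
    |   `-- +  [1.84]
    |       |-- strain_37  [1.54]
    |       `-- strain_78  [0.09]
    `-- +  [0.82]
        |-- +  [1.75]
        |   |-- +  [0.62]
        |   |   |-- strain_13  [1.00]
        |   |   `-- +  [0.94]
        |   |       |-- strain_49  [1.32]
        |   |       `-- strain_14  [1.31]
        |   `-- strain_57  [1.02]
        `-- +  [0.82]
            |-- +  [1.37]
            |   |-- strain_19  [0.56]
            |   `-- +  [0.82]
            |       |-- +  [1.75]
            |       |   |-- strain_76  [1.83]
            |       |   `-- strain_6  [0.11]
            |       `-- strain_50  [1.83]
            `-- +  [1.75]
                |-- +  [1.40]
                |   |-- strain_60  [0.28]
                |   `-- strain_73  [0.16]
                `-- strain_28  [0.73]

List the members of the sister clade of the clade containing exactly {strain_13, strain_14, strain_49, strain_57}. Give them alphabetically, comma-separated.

strain_19, strain_28, strain_50, strain_6, strain_60, strain_73, strain_76

The clade containing exactly {strain_13, strain_14, strain_49, strain_57} attaches to the tree at the node subtending (((strain_13,(strain_49,strain_14)),strain_57),((strain_19,((strain_76,strain_6),strain_50)),((strain_60,strain_73),strain_28))).
The other lineage descending from that same node — the sister group — is ((strain_19,((strain_76,strain_6),strain_50)),((strain_60,strain_73),strain_28)); its 7 tips in alphabetical order are the answer.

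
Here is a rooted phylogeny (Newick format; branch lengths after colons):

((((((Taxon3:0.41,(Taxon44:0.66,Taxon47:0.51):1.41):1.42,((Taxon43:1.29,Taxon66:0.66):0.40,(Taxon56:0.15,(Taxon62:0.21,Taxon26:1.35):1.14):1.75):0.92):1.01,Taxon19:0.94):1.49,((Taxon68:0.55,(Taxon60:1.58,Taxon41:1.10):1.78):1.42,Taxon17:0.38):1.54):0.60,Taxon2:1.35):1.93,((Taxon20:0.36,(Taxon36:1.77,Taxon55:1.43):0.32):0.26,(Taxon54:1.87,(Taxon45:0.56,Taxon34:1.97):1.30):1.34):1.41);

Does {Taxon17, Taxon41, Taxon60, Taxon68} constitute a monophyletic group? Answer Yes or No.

Yes

The most recent common ancestor of these taxa subtends ((Taxon68,(Taxon60,Taxon41)),Taxon17).
That clade has exactly 4 tips — every listed taxon and nothing else — so the group is monophyletic.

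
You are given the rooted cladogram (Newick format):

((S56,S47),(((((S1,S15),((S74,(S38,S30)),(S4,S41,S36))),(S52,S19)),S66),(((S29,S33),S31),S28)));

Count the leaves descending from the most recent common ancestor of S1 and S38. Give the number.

The MRCA of S1 and S38 is the node subtending ((S1,S15),((S74,(S38,S30)),(S4,S41,S36))).
That clade contains 8 terminal taxa: S1, S15, S30, S36, S38, S4, S41, S74.

8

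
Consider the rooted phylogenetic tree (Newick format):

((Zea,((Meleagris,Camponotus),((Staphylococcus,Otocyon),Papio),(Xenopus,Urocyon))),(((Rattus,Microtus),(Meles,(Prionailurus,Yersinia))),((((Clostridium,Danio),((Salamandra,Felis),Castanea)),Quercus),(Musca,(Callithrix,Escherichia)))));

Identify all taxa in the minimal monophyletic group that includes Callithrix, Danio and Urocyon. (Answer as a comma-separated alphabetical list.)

Tracing Callithrix: it sits inside (Callithrix,Escherichia).
Tracing Danio: it sits inside (Clostridium,Danio).
Tracing Urocyon: it sits inside (Xenopus,Urocyon).
The smallest clade enclosing all 3 is the whole tree (their MRCA is the root), so the answer is all 22 tips in alphabetical order.

Callithrix, Camponotus, Castanea, Clostridium, Danio, Escherichia, Felis, Meleagris, Meles, Microtus, Musca, Otocyon, Papio, Prionailurus, Quercus, Rattus, Salamandra, Staphylococcus, Urocyon, Xenopus, Yersinia, Zea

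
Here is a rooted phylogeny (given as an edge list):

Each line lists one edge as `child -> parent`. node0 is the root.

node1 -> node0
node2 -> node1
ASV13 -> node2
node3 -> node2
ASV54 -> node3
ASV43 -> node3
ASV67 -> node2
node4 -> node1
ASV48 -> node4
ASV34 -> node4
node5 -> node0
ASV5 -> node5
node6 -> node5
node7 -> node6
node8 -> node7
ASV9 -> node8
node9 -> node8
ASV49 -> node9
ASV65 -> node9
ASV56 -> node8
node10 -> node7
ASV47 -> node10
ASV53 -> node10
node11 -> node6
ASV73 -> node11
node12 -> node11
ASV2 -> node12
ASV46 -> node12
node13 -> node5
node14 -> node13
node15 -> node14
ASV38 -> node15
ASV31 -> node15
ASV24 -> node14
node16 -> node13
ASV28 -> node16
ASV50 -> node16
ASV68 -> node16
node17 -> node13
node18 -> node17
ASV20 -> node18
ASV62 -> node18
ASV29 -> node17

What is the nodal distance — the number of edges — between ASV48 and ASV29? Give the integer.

The MRCA of ASV48 and ASV29 is the root of the tree.
From ASV48 up to that node: 3 branches. From ASV29 up to the same node: 4 branches. Total: 3 + 4 = 7.

7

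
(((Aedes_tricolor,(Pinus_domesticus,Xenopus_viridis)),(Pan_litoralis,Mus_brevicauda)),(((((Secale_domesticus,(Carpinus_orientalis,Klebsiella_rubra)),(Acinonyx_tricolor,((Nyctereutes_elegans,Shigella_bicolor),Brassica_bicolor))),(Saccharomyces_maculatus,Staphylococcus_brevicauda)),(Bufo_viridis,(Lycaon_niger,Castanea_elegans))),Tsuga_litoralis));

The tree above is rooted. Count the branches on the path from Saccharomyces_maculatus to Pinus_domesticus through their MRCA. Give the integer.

The MRCA of Saccharomyces_maculatus and Pinus_domesticus is the root of the tree.
From Saccharomyces_maculatus up to that node: 5 branches. From Pinus_domesticus up to the same node: 4 branches. Total: 5 + 4 = 9.

9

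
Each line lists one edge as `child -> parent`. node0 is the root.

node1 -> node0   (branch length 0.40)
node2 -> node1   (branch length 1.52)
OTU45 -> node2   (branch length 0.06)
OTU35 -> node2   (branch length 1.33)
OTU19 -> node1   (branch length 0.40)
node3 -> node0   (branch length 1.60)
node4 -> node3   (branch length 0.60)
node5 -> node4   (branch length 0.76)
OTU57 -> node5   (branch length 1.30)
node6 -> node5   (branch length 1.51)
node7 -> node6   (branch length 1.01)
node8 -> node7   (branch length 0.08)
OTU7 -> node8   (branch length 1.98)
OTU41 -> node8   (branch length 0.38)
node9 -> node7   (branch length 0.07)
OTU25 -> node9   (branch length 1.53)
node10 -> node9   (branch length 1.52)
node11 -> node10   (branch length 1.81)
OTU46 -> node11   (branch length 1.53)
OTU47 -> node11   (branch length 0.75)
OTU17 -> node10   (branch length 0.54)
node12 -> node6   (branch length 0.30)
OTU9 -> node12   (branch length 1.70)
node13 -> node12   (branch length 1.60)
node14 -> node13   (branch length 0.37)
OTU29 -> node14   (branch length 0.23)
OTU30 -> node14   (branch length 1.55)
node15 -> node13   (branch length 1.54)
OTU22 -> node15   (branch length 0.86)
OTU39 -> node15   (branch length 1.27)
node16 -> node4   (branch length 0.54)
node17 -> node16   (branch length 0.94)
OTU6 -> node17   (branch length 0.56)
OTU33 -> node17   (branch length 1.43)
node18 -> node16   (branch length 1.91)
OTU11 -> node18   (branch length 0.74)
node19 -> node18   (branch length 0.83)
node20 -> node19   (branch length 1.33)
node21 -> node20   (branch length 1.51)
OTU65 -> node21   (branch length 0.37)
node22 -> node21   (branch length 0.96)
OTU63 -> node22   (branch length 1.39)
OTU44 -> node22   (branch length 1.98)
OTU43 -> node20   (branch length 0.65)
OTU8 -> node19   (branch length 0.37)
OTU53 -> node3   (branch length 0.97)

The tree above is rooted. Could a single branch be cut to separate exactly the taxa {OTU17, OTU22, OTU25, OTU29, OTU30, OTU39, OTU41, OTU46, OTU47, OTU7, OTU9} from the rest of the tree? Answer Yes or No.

Yes

The most recent common ancestor of these taxa subtends (((OTU7,OTU41),(OTU25,((OTU46,OTU47),OTU17))),(OTU9,((OTU29,OTU30),(OTU22,OTU39)))).
That clade has exactly 11 tips — every listed taxon and nothing else — so the group is monophyletic.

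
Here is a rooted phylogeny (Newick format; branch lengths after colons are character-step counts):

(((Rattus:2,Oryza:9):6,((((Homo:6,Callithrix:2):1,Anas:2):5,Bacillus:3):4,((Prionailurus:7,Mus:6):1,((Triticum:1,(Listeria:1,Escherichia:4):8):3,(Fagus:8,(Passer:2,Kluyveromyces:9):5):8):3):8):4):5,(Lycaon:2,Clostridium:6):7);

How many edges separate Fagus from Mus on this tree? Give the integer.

5

The MRCA of Fagus and Mus is the node subtending ((Prionailurus,Mus),((Triticum,(Listeria,Escherichia)),(Fagus,(Passer,Kluyveromyces)))).
From Fagus up to that node: 3 branches. From Mus up to the same node: 2 branches. Total: 3 + 2 = 5.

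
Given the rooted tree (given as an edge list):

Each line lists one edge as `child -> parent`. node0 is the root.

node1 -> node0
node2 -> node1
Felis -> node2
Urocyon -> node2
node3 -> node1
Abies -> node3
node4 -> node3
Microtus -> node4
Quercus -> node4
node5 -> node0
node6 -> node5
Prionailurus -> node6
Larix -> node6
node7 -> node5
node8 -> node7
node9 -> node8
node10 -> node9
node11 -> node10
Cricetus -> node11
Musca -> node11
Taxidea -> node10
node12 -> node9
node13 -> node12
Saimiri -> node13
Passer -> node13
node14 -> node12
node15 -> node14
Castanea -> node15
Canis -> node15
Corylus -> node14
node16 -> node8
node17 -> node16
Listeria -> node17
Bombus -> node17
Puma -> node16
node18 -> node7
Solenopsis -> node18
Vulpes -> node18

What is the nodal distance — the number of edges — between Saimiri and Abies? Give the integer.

10

The MRCA of Saimiri and Abies is the root of the tree.
From Saimiri up to that node: 7 branches. From Abies up to the same node: 3 branches. Total: 7 + 3 = 10.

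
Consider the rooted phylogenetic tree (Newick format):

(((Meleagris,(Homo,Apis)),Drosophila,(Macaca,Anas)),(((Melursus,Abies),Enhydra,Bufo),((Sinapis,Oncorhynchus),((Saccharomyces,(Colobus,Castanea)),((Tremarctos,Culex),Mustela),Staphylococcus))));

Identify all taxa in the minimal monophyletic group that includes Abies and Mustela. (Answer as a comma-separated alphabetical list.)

Tracing Abies: it sits inside (Melursus,Abies).
Tracing Mustela: it sits inside ((Tremarctos,Culex),Mustela).
The smallest clade enclosing both is (((Melursus,Abies),Enhydra,Bufo),((Sinapis,Oncorhynchus),((Saccharomyces,(Colobus,Castanea)),((Tremarctos,Culex),Mustela),Staphylococcus))); the answer is its 13 terminal taxa in alphabetical order.

Abies, Bufo, Castanea, Colobus, Culex, Enhydra, Melursus, Mustela, Oncorhynchus, Saccharomyces, Sinapis, Staphylococcus, Tremarctos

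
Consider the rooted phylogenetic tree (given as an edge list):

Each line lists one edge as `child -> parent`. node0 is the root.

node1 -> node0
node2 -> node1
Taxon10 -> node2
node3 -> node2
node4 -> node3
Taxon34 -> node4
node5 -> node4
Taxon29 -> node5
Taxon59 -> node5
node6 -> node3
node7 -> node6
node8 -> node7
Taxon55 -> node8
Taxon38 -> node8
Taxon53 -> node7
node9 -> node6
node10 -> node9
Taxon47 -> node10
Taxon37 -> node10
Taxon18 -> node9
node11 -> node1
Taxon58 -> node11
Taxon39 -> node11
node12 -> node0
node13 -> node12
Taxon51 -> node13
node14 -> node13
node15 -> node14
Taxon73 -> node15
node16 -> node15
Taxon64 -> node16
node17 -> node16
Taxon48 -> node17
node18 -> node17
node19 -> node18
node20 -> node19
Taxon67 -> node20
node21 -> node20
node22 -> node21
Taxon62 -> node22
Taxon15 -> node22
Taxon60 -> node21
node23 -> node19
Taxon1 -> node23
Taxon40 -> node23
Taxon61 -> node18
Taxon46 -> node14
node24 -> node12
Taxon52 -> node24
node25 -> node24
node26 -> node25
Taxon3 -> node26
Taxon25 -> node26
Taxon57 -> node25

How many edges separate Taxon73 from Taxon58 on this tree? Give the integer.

The MRCA of Taxon73 and Taxon58 is the root of the tree.
From Taxon73 up to that node: 5 branches. From Taxon58 up to the same node: 3 branches. Total: 5 + 3 = 8.

8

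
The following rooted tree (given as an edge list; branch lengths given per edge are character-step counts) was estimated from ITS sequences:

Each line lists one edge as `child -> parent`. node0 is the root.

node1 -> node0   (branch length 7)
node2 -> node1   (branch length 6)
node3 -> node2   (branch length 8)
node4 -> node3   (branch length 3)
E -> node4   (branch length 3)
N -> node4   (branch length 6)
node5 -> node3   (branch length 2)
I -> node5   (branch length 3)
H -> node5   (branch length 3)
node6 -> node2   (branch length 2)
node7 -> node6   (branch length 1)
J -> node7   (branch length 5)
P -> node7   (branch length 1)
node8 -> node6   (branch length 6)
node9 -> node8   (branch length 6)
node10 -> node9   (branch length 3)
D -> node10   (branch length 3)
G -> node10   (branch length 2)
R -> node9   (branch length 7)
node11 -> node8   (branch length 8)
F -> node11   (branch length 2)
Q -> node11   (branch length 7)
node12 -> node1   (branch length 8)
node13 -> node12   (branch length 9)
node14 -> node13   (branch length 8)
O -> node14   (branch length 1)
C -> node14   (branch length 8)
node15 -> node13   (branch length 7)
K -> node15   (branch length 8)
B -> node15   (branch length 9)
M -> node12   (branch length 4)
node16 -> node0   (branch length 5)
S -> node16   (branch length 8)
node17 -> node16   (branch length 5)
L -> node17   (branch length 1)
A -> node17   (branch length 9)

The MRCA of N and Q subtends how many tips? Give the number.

The MRCA of N and Q is the node subtending (((E,N),(I,H)),((J,P),(((D,G),R),(F,Q)))).
That clade contains 11 terminal taxa: D, E, F, G, H, I, J, N, P, Q, R.

11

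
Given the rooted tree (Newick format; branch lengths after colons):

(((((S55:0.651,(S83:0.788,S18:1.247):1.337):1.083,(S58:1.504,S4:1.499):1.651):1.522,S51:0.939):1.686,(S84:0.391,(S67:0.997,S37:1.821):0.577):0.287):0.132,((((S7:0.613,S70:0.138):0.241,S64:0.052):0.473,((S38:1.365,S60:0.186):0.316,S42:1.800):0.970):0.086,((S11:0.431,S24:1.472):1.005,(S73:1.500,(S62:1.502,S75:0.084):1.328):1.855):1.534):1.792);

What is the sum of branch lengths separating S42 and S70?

3.622

The path runs S42 → … → MRCA → … → S70; the MRCA is the node subtending (((S7,S70),S64),((S38,S60),S42)).
Branch lengths along that path: 1.800 + 0.970 + 0.473 + 0.241 + 0.138 = 3.622.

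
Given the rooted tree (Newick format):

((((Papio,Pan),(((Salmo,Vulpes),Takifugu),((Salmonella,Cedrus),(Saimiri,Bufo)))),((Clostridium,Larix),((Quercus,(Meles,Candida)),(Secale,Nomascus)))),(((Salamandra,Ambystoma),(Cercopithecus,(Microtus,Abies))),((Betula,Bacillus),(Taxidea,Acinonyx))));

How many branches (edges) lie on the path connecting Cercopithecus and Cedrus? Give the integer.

10

The MRCA of Cercopithecus and Cedrus is the root of the tree.
From Cercopithecus up to that node: 4 branches. From Cedrus up to the same node: 6 branches. Total: 4 + 6 = 10.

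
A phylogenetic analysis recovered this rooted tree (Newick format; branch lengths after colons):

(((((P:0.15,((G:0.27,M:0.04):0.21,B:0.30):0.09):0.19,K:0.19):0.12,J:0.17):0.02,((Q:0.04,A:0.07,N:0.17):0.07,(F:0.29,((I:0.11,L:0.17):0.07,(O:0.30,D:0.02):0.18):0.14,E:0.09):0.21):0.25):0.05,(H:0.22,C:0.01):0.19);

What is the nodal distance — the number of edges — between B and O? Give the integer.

The MRCA of B and O is the node subtending ((((P,((G,M),B)),K),J),((Q,A,N),(F,((I,L),(O,D)),E))).
From B up to that node: 5 branches. From O up to the same node: 5 branches. Total: 5 + 5 = 10.

10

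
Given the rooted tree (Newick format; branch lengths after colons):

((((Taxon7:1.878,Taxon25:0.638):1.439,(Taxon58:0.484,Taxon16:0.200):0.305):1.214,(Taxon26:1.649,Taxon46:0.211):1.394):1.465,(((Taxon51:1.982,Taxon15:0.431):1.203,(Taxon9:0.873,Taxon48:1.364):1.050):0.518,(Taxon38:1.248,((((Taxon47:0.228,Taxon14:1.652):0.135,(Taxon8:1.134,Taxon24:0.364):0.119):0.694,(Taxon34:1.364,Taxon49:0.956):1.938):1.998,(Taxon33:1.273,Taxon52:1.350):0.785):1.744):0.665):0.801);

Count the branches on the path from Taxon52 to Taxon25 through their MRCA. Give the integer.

The MRCA of Taxon52 and Taxon25 is the root of the tree.
From Taxon52 up to that node: 5 branches. From Taxon25 up to the same node: 4 branches. Total: 5 + 4 = 9.

9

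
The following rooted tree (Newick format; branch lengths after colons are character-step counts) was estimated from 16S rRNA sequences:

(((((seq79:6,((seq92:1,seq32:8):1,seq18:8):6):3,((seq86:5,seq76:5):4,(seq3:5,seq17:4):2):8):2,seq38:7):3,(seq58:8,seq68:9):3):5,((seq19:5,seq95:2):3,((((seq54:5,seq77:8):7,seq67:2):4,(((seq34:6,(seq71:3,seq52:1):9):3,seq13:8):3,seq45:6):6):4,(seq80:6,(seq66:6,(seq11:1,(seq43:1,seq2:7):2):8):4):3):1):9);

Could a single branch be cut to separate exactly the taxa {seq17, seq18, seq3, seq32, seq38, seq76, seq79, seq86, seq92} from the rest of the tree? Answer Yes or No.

The most recent common ancestor of these taxa subtends (((seq79,((seq92,seq32),seq18)),((seq86,seq76),(seq3,seq17))),seq38).
That clade has exactly 9 tips — every listed taxon and nothing else — so the group is monophyletic.

Yes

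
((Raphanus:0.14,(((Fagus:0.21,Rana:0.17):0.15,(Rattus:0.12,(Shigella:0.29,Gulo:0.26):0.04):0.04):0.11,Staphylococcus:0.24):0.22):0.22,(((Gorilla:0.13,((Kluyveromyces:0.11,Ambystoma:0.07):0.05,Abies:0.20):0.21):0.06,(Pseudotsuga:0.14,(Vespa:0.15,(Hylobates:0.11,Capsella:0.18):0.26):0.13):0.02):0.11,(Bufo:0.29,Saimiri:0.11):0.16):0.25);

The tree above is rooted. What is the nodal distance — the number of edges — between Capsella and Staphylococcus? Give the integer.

9

The MRCA of Capsella and Staphylococcus is the root of the tree.
From Capsella up to that node: 6 branches. From Staphylococcus up to the same node: 3 branches. Total: 6 + 3 = 9.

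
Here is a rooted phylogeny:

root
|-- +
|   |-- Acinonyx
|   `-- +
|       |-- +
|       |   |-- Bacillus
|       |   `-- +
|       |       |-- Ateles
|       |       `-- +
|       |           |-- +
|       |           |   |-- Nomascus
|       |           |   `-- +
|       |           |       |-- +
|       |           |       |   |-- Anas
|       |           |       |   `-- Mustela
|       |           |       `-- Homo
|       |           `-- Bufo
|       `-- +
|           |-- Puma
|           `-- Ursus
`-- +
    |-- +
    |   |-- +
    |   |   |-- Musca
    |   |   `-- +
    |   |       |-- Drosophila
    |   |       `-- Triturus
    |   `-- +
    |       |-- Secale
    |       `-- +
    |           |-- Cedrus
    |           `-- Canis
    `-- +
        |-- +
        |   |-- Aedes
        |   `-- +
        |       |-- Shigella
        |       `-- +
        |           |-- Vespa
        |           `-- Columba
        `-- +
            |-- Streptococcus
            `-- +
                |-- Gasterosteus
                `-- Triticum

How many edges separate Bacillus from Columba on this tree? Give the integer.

10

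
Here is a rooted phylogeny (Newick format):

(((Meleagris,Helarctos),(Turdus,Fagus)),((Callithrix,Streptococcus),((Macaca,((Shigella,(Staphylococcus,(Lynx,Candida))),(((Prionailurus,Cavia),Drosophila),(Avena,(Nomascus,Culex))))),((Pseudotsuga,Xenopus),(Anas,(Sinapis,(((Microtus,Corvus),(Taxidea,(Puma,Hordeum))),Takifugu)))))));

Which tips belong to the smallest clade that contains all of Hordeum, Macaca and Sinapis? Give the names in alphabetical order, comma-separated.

Anas, Avena, Candida, Cavia, Corvus, Culex, Drosophila, Hordeum, Lynx, Macaca, Microtus, Nomascus, Prionailurus, Pseudotsuga, Puma, Shigella, Sinapis, Staphylococcus, Takifugu, Taxidea, Xenopus

Tracing Hordeum: it sits inside (Puma,Hordeum).
Tracing Macaca: it sits inside (Macaca,((Shigella,(Staphylococcus,(Lynx,Candida))),(((Prionailurus,Cavia),Drosophila),(Avena,(Nomascus,Culex))))).
Tracing Sinapis: it sits inside (Sinapis,(((Microtus,Corvus),(Taxidea,(Puma,Hordeum))),Takifugu)).
The smallest clade enclosing all 3 is ((Macaca,((Shigella,(Staphylococcus,(Lynx,Candida))),(((Prionailurus,Cavia),Drosophila),(Avena,(Nomascus,Culex))))),((Pseudotsuga,Xenopus),(Anas,(Sinapis,(((Microtus,Corvus),(Taxidea,(Puma,Hordeum))),Takifugu))))); the answer is its 21 terminal taxa in alphabetical order.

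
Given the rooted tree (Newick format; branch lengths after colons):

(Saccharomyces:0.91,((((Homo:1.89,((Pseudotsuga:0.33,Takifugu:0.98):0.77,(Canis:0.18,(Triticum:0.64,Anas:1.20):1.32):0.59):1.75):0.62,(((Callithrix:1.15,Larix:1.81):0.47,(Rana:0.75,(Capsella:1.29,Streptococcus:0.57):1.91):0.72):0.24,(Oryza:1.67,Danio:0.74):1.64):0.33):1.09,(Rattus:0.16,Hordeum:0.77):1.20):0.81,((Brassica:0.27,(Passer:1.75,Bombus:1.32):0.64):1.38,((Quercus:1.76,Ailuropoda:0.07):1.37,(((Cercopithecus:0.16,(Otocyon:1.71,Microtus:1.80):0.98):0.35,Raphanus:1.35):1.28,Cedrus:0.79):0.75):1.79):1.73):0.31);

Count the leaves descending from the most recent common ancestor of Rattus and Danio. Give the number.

The MRCA of Rattus and Danio is the node subtending (((Homo,((Pseudotsuga,Takifugu),(Canis,(Triticum,Anas)))),(((Callithrix,Larix),(Rana,(Capsella,Streptococcus))),(Oryza,Danio))),(Rattus,Hordeum)).
That clade contains 15 terminal taxa: Anas, Callithrix, Canis, Capsella, Danio, Homo, Hordeum, Larix, Oryza, Pseudotsuga, Rana, Rattus, Streptococcus, Takifugu, Triticum.

15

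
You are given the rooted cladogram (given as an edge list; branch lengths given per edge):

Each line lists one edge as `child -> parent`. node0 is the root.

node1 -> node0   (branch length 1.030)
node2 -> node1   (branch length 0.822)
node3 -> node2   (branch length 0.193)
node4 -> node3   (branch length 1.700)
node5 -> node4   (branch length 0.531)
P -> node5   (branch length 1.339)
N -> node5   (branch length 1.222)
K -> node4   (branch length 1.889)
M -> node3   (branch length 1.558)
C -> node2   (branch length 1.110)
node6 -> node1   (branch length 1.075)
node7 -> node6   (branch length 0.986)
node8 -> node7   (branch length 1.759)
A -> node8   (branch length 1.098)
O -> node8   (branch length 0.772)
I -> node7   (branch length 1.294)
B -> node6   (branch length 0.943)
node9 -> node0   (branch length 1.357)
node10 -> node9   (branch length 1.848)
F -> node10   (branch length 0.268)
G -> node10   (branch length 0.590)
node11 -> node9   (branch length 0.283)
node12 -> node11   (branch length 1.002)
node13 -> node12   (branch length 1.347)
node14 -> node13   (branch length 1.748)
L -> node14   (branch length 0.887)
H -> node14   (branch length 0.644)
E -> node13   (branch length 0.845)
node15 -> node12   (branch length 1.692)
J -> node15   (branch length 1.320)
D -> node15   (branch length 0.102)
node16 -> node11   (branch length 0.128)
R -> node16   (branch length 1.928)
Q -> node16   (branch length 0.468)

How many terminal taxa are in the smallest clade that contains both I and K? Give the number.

The MRCA of I and K is the node subtending (((((P,N),K),M),C),(((A,O),I),B)).
That clade contains 9 terminal taxa: A, B, C, I, K, M, N, O, P.

9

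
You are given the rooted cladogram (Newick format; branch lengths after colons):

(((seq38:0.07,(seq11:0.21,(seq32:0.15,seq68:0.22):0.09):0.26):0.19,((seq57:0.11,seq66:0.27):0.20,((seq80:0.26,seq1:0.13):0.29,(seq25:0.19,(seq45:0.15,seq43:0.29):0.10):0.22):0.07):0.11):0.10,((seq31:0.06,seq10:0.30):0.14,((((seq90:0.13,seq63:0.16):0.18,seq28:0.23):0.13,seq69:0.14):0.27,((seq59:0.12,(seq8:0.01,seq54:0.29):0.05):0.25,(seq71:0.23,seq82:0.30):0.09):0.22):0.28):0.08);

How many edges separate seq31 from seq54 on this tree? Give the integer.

The MRCA of seq31 and seq54 is the node subtending ((seq31,seq10),((((seq90,seq63),seq28),seq69),((seq59,(seq8,seq54)),(seq71,seq82)))).
From seq31 up to that node: 2 branches. From seq54 up to the same node: 5 branches. Total: 2 + 5 = 7.

7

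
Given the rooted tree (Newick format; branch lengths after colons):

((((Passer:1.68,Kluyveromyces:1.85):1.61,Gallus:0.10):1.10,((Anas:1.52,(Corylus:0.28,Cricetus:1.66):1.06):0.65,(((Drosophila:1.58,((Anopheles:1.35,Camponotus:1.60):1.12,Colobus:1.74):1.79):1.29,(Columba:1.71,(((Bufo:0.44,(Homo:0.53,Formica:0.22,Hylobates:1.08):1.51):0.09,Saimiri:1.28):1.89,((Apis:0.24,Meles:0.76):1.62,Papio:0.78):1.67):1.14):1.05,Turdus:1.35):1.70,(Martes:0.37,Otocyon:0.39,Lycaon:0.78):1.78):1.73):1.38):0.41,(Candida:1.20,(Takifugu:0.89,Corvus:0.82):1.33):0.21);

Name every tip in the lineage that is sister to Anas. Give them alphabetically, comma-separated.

Anas attaches to the tree at the node subtending (Anas,(Corylus,Cricetus)).
The other lineage descending from that same node — the sister group — is (Corylus,Cricetus); its 2 tips in alphabetical order are the answer.

Corylus, Cricetus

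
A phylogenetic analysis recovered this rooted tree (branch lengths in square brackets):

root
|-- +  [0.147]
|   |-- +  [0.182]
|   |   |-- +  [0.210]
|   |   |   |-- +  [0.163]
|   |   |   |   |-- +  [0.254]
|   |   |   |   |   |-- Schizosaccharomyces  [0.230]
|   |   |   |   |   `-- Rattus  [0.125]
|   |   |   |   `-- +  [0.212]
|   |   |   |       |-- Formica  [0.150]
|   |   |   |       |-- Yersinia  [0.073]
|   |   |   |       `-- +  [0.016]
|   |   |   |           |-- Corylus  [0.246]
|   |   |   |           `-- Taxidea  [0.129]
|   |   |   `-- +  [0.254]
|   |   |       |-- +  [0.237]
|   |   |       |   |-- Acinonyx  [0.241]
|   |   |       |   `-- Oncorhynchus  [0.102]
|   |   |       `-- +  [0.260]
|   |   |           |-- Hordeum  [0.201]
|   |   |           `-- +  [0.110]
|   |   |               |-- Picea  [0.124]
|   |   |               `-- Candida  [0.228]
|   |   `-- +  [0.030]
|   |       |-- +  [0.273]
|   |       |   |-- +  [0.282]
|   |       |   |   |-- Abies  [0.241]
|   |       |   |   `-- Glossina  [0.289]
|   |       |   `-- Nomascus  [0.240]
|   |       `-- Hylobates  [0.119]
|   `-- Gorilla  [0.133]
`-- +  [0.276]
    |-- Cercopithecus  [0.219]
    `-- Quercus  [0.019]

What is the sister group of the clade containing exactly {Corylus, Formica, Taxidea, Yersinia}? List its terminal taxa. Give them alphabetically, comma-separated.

Rattus, Schizosaccharomyces

The clade containing exactly {Corylus, Formica, Taxidea, Yersinia} attaches to the tree at the node subtending ((Schizosaccharomyces,Rattus),(Formica,Yersinia,(Corylus,Taxidea))).
The other lineage descending from that same node — the sister group — is (Schizosaccharomyces,Rattus); its 2 tips in alphabetical order are the answer.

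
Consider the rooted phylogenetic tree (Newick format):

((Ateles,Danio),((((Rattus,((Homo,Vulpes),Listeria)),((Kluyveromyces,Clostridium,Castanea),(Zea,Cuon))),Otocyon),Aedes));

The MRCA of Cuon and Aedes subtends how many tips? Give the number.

11

The MRCA of Cuon and Aedes is the node subtending ((((Rattus,((Homo,Vulpes),Listeria)),((Kluyveromyces,Clostridium,Castanea),(Zea,Cuon))),Otocyon),Aedes).
That clade contains 11 terminal taxa: Aedes, Castanea, Clostridium, Cuon, Homo, Kluyveromyces, Listeria, Otocyon, Rattus, Vulpes, Zea.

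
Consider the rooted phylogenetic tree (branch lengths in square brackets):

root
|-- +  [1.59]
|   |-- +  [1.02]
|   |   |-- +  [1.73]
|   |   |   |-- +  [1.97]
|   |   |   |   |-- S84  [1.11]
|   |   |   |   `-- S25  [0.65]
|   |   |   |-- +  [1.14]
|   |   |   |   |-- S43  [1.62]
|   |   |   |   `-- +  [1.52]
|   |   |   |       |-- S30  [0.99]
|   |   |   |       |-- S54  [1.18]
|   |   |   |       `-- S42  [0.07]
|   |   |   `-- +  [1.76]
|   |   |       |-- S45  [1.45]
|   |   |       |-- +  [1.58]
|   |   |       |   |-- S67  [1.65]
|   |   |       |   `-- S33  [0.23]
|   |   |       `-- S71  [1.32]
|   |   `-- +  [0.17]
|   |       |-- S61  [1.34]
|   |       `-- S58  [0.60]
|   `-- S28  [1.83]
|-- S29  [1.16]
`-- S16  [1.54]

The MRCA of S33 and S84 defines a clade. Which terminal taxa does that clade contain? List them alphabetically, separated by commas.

Tracing S33: it sits inside (S67,S33).
Tracing S84: it sits inside (S84,S25).
The smallest clade enclosing both is ((S84,S25),(S43,(S30,S54,S42)),(S45,(S67,S33),S71)); the answer is its 10 terminal taxa in alphabetical order.

S25, S30, S33, S42, S43, S45, S54, S67, S71, S84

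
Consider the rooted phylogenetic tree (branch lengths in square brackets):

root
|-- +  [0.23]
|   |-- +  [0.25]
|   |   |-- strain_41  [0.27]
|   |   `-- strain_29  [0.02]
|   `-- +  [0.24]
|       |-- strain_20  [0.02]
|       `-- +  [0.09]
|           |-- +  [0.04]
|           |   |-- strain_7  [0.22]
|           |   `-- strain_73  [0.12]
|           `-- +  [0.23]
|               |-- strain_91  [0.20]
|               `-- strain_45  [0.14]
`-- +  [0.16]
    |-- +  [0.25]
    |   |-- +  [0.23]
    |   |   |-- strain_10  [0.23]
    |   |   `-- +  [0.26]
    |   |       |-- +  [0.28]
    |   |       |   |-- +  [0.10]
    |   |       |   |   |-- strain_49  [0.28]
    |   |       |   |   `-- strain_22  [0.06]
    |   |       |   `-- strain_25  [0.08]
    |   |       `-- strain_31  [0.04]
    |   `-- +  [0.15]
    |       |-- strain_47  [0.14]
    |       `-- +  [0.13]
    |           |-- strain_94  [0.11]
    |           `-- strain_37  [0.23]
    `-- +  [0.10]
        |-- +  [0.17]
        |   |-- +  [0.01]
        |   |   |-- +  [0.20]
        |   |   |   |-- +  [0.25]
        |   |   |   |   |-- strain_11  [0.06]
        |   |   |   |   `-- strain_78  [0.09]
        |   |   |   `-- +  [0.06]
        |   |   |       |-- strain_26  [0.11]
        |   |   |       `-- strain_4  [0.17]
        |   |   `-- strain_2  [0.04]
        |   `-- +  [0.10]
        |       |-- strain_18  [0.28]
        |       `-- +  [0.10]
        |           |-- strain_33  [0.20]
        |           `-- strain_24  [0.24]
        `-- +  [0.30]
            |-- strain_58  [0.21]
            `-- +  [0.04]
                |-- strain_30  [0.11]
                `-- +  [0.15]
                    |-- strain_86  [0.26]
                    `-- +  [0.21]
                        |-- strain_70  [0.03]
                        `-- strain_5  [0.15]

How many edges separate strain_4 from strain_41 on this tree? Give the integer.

10

The MRCA of strain_4 and strain_41 is the root of the tree.
From strain_4 up to that node: 7 branches. From strain_41 up to the same node: 3 branches. Total: 7 + 3 = 10.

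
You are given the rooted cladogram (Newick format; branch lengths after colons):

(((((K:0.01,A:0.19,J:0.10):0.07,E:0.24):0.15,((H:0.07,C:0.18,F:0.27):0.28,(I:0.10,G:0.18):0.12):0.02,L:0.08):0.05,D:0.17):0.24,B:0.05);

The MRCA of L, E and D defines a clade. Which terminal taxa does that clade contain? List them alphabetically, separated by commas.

A, C, D, E, F, G, H, I, J, K, L

Tracing L: it sits inside (((K,A,J),E),((H,C,F),(I,G)),L).
Tracing E: it sits inside ((K,A,J),E).
Tracing D: it sits inside ((((K,A,J),E),((H,C,F),(I,G)),L),D).
The smallest clade enclosing all 3 is ((((K,A,J),E),((H,C,F),(I,G)),L),D); the answer is its 11 terminal taxa in alphabetical order.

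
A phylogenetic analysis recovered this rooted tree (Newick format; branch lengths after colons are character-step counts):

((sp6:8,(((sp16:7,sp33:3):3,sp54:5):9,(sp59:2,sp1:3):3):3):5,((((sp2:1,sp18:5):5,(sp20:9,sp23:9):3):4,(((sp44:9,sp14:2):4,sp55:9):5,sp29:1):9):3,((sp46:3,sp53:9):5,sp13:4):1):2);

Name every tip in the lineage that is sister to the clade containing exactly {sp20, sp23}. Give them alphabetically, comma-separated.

The clade containing exactly {sp20, sp23} attaches to the tree at the node subtending ((sp2,sp18),(sp20,sp23)).
The other lineage descending from that same node — the sister group — is (sp2,sp18); its 2 tips in alphabetical order are the answer.

sp18, sp2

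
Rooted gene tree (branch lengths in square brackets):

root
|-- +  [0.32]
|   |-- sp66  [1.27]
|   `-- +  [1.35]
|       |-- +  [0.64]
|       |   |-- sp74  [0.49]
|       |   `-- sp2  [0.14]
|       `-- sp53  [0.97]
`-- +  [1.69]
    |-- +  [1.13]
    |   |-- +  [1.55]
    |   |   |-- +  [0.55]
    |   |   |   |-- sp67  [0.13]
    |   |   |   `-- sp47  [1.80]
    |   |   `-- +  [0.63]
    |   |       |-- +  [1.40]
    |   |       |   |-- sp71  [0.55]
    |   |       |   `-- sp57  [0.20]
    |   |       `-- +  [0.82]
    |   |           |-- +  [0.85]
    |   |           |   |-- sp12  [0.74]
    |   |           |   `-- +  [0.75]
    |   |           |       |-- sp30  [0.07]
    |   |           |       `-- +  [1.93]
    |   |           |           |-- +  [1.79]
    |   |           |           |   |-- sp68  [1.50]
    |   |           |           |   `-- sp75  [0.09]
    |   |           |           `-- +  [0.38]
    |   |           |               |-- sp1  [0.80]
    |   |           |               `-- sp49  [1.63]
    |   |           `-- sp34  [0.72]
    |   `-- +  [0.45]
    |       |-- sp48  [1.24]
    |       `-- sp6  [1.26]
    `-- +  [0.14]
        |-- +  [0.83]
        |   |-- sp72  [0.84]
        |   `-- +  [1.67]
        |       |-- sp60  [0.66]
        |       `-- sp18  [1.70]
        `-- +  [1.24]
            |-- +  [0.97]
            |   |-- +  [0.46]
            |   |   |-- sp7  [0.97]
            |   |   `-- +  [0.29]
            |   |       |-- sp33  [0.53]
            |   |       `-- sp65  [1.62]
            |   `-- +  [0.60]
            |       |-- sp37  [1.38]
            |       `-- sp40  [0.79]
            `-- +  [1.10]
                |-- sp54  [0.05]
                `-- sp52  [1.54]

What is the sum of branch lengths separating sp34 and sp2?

8.99

The path runs sp34 → … → MRCA → … → sp2; the MRCA is the root of the tree.
Branch lengths along that path: 0.72 + 0.82 + 0.63 + 1.55 + 1.13 + 1.69 + 0.32 + 1.35 + 0.64 + 0.14 = 8.99.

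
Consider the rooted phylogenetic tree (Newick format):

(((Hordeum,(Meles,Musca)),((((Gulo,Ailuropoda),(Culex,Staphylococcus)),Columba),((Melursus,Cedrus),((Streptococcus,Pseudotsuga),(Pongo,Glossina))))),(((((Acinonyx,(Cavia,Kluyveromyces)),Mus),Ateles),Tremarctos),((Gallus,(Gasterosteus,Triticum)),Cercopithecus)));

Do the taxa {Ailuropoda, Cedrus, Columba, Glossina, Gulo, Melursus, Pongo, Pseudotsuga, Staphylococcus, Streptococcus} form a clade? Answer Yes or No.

No

The MRCA of the listed taxa subtends ((((Gulo,Ailuropoda),(Culex,Staphylococcus)),Columba),((Melursus,Cedrus),((Streptococcus,Pseudotsuga),(Pongo,Glossina)))).
That clade also contains Culex, which is not in the proposed group, so the group is not monophyletic.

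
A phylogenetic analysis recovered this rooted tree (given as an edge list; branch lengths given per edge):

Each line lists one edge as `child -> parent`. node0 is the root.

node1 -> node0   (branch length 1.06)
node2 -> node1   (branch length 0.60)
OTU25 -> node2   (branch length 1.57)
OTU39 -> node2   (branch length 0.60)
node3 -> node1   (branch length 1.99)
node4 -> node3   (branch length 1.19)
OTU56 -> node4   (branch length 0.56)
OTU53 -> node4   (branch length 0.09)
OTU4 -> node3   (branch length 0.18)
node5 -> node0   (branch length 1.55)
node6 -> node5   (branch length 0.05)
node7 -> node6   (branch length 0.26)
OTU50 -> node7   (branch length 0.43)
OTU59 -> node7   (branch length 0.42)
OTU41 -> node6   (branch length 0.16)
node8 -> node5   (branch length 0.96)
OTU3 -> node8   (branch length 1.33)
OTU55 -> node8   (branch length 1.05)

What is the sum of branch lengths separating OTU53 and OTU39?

The path runs OTU53 → … → MRCA → … → OTU39; the MRCA is the node subtending ((OTU25,OTU39),((OTU56,OTU53),OTU4)).
Branch lengths along that path: 0.09 + 1.19 + 1.99 + 0.60 + 0.60 = 4.47.

4.47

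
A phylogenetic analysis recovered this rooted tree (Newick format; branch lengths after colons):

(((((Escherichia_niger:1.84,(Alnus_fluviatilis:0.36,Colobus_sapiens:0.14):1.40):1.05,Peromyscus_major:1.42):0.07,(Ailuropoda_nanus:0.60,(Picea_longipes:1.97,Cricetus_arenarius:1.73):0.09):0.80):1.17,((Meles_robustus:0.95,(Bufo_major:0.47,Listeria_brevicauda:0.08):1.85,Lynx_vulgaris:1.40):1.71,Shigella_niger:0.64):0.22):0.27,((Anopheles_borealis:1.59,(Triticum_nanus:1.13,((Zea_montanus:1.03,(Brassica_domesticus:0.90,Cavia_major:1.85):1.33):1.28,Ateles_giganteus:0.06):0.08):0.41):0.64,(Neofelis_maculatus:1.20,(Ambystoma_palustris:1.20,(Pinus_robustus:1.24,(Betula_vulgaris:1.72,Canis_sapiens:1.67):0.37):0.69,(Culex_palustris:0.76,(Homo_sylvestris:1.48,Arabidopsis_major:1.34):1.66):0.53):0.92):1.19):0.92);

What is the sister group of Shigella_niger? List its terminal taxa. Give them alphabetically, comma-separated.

Bufo_major, Listeria_brevicauda, Lynx_vulgaris, Meles_robustus

Shigella_niger attaches to the tree at the node subtending ((Meles_robustus,(Bufo_major,Listeria_brevicauda),Lynx_vulgaris),Shigella_niger).
The other lineage descending from that same node — the sister group — is (Meles_robustus,(Bufo_major,Listeria_brevicauda),Lynx_vulgaris); its 4 tips in alphabetical order are the answer.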